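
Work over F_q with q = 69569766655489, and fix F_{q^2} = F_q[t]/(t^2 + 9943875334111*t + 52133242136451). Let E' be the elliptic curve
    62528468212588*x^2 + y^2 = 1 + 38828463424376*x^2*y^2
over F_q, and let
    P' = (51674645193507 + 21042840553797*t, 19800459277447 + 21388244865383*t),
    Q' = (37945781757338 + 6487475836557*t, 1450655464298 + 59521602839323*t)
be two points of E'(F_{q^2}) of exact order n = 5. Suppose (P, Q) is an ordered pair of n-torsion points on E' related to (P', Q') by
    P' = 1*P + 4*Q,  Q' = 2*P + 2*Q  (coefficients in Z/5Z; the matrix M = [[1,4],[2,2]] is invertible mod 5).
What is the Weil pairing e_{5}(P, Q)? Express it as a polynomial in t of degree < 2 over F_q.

e_{5} is bilinear + alternating on E[5], so e_{5}(1*P + 4*Q, 2*P + 2*Q) = e_{5}(P,Q)^(1*2-4*2).
Inverting 4 mod 5: 4. Thus e_{5}(P,Q) = e(P',Q')^{4}.
Edwards->Montgomery: u=(1+y)/(1-y), v=u/x -> 45929150535600v^2=u^3+66612388308212u^2+u; then x_W=5925001197053u+16892821939494: y^2=x^3+25729641963181*x.
Run Miller on y^2=x^3+25729641963181*x over F_{69569766655489}: ladder 101 (3 bits); e = f_P(D_Q)/f_Q(D_P).
f_P(D_Q)/f_Q(D_P) = 64087886577145 + 29784274206092*t.
Thus e_{5}(P,Q) = 16791875300487 + 39785492449397*t.

16791875300487 + 39785492449397*t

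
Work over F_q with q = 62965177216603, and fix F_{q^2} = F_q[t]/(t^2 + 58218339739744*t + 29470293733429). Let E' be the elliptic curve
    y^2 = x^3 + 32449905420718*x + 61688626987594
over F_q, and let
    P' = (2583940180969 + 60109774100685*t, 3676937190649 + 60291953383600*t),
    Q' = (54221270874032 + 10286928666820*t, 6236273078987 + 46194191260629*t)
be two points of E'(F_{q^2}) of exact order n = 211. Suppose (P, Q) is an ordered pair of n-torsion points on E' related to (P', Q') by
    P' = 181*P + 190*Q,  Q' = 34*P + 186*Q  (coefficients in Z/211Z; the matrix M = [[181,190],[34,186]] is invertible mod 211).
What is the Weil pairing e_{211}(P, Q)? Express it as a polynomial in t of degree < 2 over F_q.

28551723770129 + 14879153700941*t

e_{211}(aP+bQ,cP+dQ) = e_{211}(P,Q)^(ad-bc); with (a,b,c,d)=(181,190,34,186) this gives the det-211 law.
det(M) mod 211 = 198; its inverse in (Z/211)^* is 146 (check: 198*146 mod 211 = 1).
8-bit Miller (11010011) on E'/F_{62965177216603} with a'=32449905420718, b'=61688626987594: accumulate tangent/chord ratios at Q'+S and P'+S'.
Result: e(P',Q') = 11191091584687 + 31333135595963*t.
Finally e_{211}(P,Q) = 28551723770129 + 14879153700941*t.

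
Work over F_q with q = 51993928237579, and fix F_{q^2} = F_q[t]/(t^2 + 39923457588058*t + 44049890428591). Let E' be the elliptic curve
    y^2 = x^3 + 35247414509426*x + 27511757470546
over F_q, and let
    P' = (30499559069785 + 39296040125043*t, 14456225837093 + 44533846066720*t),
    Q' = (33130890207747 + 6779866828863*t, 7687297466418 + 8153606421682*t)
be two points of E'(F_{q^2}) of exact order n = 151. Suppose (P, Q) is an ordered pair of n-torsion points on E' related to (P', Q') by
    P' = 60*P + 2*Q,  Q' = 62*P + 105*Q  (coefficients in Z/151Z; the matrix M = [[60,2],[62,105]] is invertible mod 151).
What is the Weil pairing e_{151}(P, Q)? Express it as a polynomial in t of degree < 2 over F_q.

19464895784920 + 11089841569780*t

Alternating bilinearity on E[151] (values in mu_{151} in F_{51993928237579^2}) gives e(P',Q') = e(P,Q)^det(M).
So e_{151}(P,Q) = e_{151}(P',Q')^{10}, since 136*10 = 1 mod 151.
Double-and-add over 10010111: 8-1 doublings, 5-1 additions; each step l_{T,T}/v_{2T} or l_{T,P'}/v at Q'+S for random S.
Miller gives e_{151}(P',Q') = 47361793723339 + 4257517166411*t in F_{51993928237579^2}.
Raise to 10: e(P,Q) = 19464895784920 + 11089841569780*t in mu_{151}.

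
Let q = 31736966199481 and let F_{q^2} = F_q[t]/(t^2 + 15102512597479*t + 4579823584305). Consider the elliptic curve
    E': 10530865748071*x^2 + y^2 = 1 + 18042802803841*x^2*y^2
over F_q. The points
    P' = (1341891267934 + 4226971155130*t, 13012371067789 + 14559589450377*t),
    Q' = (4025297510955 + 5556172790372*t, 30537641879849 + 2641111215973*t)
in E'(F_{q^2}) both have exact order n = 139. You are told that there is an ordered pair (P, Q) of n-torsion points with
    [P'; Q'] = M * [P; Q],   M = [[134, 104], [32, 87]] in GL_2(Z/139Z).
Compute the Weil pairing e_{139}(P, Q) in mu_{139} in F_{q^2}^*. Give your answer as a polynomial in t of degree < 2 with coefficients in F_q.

5640662587667 + 30843685322966*t

Alternating bilinearity on E[139] (values in mu_{139} in F_{31736966199481^2}) gives e(P',Q') = e(P,Q)^det(M).
Inverting 129 mod 139: 125. Thus e_{139}(P,Q) = e(P',Q')^{125}.
Edwards->Montgomery: u=(1+y)/(1-y), v=u/x -> 18127695016243v^2=u^3+4654573316782u^2+u; then x_W=13990498835798u+25920255558306: y^2=x^3+28318837055417*x+31381475623349.
Build f_{139,P'} and f_{139,Q'} via the 8-bit ladder of 139=10001011_2; evaluate at shifted divisors; quotient in F_{31736966199481^2}.
Result: e(P',Q') = 13419892046796 + 13616496579685*t.
Finally e_{139}(P,Q) = 5640662587667 + 30843685322966*t.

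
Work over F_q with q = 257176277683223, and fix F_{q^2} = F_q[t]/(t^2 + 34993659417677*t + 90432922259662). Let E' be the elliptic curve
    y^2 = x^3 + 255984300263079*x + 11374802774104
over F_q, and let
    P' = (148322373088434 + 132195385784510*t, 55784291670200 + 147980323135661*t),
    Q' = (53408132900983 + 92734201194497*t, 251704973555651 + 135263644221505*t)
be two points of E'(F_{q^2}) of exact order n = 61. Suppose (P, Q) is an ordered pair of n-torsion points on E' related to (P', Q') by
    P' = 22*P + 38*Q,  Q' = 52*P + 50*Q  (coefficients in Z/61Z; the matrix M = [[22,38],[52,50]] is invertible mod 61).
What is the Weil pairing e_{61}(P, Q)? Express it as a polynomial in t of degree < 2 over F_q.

e_{61} is bilinear + alternating on E[61], so e_{61}(22*P + 38*Q, 52*P + 50*Q) = e_{61}(P,Q)^(22*50-38*52).
Inverting 39 mod 61: 36. Thus e_{61}(P,Q) = e(P',Q')^{36}.
Double-and-add over 111101: 6-1 doublings, 5-1 additions; each step l_{T,T}/v_{2T} or l_{T,P'}/v at Q'+S for random S.
e_{61}(P',Q') = 92084914787234 + 173270835308982*t.
Thus e_{61}(P,Q) = 70990046263719 + 167808297619071*t.

70990046263719 + 167808297619071*t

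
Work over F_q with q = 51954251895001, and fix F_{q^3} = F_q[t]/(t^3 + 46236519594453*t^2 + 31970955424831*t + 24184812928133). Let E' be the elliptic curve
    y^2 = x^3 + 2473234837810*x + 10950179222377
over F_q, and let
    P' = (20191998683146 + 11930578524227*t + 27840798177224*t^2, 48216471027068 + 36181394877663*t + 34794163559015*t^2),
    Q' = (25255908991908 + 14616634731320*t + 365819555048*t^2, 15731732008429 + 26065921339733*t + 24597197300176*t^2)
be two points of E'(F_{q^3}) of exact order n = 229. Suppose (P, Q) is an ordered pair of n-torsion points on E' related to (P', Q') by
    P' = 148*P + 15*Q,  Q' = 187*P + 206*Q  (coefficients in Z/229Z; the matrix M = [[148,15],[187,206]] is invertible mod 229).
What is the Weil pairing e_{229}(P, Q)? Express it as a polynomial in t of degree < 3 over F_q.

51615417797961 + 37228676676069*t + 48787596180165*t^2

Alternating bilinearity on E[229] (values in mu_{229} in F_{51954251895001^3}) gives e(P',Q') = e(P,Q)^det(M).
Hence e(P,Q) = e(P',Q')^{44} where 44 = 203^{-1} mod 229.
n = 229 = (11100101)_2 (8 bits, wt 5); accumulate f_{229,P'}(Q'+S)/f_{229,P'}(S) along the 7-step ladder.
The quotient is 28149930512732 + 4844372657325*t + 36635355962341*t^2.
Hence e(P,Q) = 51615417797961 + 37228676676069*t + 48787596180165*t^2 in F_{51954251895001^3}^*.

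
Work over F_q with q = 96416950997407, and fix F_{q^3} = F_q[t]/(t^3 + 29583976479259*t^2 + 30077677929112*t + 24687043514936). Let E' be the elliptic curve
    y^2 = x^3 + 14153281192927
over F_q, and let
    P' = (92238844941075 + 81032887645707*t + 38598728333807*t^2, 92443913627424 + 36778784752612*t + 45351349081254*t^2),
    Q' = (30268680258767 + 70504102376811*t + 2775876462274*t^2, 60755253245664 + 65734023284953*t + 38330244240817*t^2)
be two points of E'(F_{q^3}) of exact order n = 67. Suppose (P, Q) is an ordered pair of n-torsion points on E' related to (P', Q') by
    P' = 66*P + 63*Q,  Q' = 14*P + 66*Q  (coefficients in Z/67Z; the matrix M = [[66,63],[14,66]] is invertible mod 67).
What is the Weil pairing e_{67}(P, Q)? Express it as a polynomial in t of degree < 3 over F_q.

66548544919563 + 60317429257299*t + 29347305677196*t^2

e_{67} is bilinear + alternating on E[67], so e_{67}(66*P + 63*Q, 14*P + 66*Q) = e_{67}(P,Q)^(66*66-63*14).
det(M) mod 67 = 57; its inverse in (Z/67)^* is 20 (check: 57*20 mod 67 = 1).
Miller loop for e_{67} over F_{96416950997407^3}: bits of 67 = 1000011; 6 double steps + 2 add steps, l/v at each.
f_P(D_Q)/f_Q(D_P) = 79135103952135 + 28810210041129*t + 35786346883513*t^2.
Finally e_{67}(P,Q) = 66548544919563 + 60317429257299*t + 29347305677196*t^2.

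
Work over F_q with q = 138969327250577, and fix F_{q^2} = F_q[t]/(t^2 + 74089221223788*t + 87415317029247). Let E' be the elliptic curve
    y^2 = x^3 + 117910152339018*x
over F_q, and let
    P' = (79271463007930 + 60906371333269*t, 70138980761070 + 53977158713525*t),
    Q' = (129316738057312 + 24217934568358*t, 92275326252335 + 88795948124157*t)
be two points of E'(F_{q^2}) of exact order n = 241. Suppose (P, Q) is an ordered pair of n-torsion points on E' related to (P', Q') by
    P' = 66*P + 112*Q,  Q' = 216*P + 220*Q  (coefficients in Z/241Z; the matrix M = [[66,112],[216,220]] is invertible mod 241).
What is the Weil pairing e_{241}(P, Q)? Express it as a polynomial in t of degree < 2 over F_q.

111111757654843 + 136297906089049*t

Since e_{241}(P,P)=e_{241}(Q,Q)=1 and e_{241}(Q,P)=e_{241}(P,Q)^{-1}, expanding e_{241}(66*P + 112*Q,216*P + 220*Q) leaves e(P,Q)^det(M).
Hence e(P,Q) = e(P',Q')^{128} where 128 = 209^{-1} mod 241.
Double-and-add over 11110001: 8-1 doublings, 5-1 additions; each step l_{T,T}/v_{2T} or l_{T,P'}/v at Q'+S for random S.
So e_{241}(P',Q') = 97928580880066 + 75096472867703*t.
Finally e_{241}(P,Q) = 111111757654843 + 136297906089049*t.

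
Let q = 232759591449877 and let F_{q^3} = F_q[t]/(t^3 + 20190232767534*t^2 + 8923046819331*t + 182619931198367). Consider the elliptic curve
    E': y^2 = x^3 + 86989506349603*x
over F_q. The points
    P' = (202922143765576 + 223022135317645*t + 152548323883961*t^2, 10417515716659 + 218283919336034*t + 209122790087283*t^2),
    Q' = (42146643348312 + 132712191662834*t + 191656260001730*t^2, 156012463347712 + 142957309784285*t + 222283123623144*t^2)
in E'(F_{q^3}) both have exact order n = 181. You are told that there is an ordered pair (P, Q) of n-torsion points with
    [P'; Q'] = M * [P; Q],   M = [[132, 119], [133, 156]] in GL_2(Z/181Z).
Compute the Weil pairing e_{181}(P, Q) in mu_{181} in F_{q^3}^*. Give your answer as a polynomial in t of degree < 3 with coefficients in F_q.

Under M = [[132,119],[133,156]] in GL_2(Z/181), e_{181}(P',Q') = e_{181}(P,Q)^(132*156-119*133 mod 181).
det M = 132*156 - 119*133 = 4765 = 59 (mod 181); 59^{-1} = 135 (mod 181).
Build f_{181,P'} and f_{181,Q'} via the 8-bit ladder of 181=10110101_2; evaluate at shifted divisors; quotient in F_{232759591449877^3}.
The quotient is 208381252958378 + 173916107796627*t + 172943037546716*t^2.
Hence e(P,Q) = 186184444483519 + 195664201825872*t + 179639928713321*t^2 in F_{232759591449877^3}^*.

186184444483519 + 195664201825872*t + 179639928713321*t^2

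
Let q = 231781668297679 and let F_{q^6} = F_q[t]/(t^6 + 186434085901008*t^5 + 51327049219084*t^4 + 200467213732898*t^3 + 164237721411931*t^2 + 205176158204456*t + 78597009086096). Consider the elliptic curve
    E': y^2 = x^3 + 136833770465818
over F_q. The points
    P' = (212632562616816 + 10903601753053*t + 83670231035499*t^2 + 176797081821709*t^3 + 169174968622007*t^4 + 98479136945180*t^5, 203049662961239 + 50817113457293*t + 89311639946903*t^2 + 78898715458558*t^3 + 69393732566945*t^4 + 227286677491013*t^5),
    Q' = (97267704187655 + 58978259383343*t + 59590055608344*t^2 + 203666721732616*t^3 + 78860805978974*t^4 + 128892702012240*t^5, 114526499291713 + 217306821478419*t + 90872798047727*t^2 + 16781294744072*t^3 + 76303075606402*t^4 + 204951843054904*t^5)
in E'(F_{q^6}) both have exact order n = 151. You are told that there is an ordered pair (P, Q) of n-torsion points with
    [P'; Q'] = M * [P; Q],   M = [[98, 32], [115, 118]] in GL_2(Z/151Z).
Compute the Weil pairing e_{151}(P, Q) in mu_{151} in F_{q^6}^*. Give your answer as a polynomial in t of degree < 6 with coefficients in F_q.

The 151-Weil pairing on E[151] over F_{231781668297679} is alternating-bilinear: e_{151}(P',Q') = e_{151}(P,Q)^det(M).
Hence e(P,Q) = e(P',Q')^{118} where 118 = 32^{-1} mod 151.
n = 151 = (10010111)_2 (8 bits, wt 5); accumulate f_{151,P'}(Q'+S)/f_{151,P'}(S) along the 7-step ladder.
The quotient is 117653959262212 + 180840746852542*t + 13247181803637*t^2 + 90721412359130*t^3 + 76312130061600*t^4 + 204125190383262*t^5.
(117653959262212 + 180840746852542*t + 13247181803637*t^2 + 90721412359130*t^3 + 76312130061600*t^4 + 204125190383262*t^5)^{118} mod (231781668297679,f) = 29844814250430 + 135839970321882*t + 174475952711485*t^2 + 229898687017634*t^3 + 104654947206411*t^4 + 14901844035058*t^5.

29844814250430 + 135839970321882*t + 174475952711485*t^2 + 229898687017634*t^3 + 104654947206411*t^4 + 14901844035058*t^5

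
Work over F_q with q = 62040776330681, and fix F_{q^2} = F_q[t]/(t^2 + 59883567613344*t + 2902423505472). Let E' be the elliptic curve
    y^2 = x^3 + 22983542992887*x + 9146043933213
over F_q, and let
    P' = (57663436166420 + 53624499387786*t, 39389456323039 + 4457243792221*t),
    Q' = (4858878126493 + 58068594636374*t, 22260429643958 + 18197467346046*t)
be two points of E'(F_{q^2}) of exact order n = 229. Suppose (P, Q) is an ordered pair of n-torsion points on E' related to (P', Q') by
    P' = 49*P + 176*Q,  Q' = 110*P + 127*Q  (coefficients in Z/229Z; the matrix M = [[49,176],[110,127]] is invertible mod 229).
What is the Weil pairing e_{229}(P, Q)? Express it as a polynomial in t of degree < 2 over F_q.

60989776889108 + 944678402365*t

The 229-Weil pairing on E[229] over F_{62040776330681} is alternating-bilinear: e_{229}(P',Q') = e_{229}(P,Q)^det(M).
49*127 - 176*110 = -13137; reduced mod 229: det = 145, inverse 199.
8-bit Miller (11100101) on E'/F_{62040776330681} with a'=22983542992887, b'=9146043933213: accumulate tangent/chord ratios at Q'+S and P'+S'.
So e_{229}(P',Q') = 50799864705051 + 48369823858815*t.
e_{229}(P,Q) = (50799864705051 + 48369823858815*t)^{199} = 60989776889108 + 944678402365*t.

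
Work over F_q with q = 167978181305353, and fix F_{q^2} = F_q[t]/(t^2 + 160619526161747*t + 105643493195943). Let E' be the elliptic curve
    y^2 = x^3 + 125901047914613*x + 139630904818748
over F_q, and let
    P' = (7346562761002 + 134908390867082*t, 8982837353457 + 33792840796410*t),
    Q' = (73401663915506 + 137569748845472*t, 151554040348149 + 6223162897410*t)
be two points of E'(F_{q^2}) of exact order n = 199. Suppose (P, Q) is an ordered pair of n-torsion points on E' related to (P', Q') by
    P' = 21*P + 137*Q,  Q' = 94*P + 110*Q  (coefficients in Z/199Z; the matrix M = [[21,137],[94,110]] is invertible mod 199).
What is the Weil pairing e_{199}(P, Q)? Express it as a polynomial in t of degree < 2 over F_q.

133291484884520 + 81726155039124*t

e_{199}(aP+bQ,cP+dQ) = e_{199}(P,Q)^(ad-bc); with (a,b,c,d)=(21,137,94,110) this gives the det-199 law.
det M = 21*110 - 137*94 = -10568 = 178 (mod 199); 178^{-1} = 180 (mod 199).
Run Miller on y^2=x^3+125901047914613*x+139630904818748 over F_{167978181305353}: ladder 11000111 (8 bits); e = f_P(D_Q)/f_Q(D_P).
Result: e(P',Q') = 96098139033509 + 129934316170139*t.
Thus e_{199}(P,Q) = 133291484884520 + 81726155039124*t.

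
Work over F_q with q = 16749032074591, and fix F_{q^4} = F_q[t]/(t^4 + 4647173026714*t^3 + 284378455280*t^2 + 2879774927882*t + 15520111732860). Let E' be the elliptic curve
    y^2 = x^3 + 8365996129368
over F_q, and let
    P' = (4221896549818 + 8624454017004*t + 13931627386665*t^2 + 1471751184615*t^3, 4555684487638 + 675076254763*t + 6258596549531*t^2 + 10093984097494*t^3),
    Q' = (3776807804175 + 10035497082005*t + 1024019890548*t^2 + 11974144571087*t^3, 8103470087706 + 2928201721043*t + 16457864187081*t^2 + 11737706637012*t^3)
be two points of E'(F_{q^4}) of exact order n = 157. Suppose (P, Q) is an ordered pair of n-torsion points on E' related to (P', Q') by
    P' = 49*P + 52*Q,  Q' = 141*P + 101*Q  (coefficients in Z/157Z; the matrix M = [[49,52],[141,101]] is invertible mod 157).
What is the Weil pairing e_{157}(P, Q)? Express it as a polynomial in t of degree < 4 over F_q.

Under M = [[49,52],[141,101]] in GL_2(Z/157), e_{157}(P',Q') = e_{157}(P,Q)^(49*101-52*141 mod 157).
det(M) mod 157 = 129; its inverse in (Z/157)^* is 28 (check: 129*28 mod 157 = 1).
n = 157 = (10011101)_2 (8 bits, wt 5); accumulate f_{157,P'}(Q'+S)/f_{157,P'}(S) along the 7-step ladder.
Result: e(P',Q') = 6987228494548 + 459661805034*t + 1898256771285*t^2 + 7417685435823*t^3.
Finally e_{157}(P,Q) = 3526783697254 + 7018813621962*t + 12689621395667*t^2 + 14102960258032*t^3.

3526783697254 + 7018813621962*t + 12689621395667*t^2 + 14102960258032*t^3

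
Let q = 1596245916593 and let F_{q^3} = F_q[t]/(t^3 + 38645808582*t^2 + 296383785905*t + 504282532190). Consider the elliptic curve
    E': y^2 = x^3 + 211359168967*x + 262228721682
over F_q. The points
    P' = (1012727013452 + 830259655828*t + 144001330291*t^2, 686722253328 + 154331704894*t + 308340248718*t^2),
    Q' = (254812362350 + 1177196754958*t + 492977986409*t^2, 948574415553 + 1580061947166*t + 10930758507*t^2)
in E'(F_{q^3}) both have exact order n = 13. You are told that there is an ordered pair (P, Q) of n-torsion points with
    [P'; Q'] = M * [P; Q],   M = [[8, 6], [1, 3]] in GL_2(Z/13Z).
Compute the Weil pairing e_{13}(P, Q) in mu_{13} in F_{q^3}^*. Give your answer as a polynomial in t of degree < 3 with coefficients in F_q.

The 13-Weil pairing on E[13] over F_{1596245916593} is alternating-bilinear: e_{13}(P',Q') = e_{13}(P,Q)^det(M).
So e_{13}(P,Q) = e_{13}(P',Q')^{8}, since 5*8 = 1 mod 13.
Double-and-add over 1101: 4-1 doublings, 3-1 additions; each step l_{T,T}/v_{2T} or l_{T,P'}/v at Q'+S for random S.
e_{13}(P',Q') = 116632905446 + 1185112480612*t + 395650953344*t^2.
Raise to 8: e(P,Q) = 121149041406 + 809408227070*t + 1113694661190*t^2 in mu_{13}.

121149041406 + 809408227070*t + 1113694661190*t^2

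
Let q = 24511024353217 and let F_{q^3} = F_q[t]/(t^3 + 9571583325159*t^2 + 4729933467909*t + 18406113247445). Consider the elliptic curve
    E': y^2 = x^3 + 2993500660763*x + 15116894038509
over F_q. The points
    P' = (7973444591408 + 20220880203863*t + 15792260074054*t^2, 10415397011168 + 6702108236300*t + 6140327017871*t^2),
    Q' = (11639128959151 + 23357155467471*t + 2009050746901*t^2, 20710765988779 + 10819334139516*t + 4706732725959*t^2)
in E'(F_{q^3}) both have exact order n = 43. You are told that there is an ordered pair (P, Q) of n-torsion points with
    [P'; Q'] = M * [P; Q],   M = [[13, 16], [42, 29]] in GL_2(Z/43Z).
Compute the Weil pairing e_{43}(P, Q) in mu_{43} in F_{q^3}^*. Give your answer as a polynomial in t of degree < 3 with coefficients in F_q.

Under M = [[13,16],[42,29]] in GL_2(Z/43), e_{43}(P',Q') = e_{43}(P,Q)^(13*29-16*42 mod 43).
13*29 - 16*42 = -295; reduced mod 43: det = 6, inverse 36.
6-bit Miller (101011) on E'/F_{24511024353217} with a'=2993500660763, b'=15116894038509: accumulate tangent/chord ratios at Q'+S and P'+S'.
The quotient is 19030325740804 + 10682177243866*t + 10961045370438*t^2.
e_{43}(P,Q) = (19030325740804 + 10682177243866*t + 10961045370438*t^2)^{36} = 6735213195804 + 5908976105684*t + 13153182768560*t^2.

6735213195804 + 5908976105684*t + 13153182768560*t^2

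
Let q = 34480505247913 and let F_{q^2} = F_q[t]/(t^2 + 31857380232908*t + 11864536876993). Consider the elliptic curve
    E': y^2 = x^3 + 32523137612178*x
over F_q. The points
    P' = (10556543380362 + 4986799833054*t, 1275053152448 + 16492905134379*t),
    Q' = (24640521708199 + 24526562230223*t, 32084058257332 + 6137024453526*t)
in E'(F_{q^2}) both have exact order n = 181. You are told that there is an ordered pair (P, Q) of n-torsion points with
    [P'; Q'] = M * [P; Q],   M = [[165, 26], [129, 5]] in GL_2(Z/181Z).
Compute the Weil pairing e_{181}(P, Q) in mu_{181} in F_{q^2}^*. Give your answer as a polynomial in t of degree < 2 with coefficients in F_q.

Alternating bilinearity on E[181] (values in mu_{181} in F_{34480505247913^2}) gives e(P',Q') = e(P,Q)^det(M).
165*5 - 26*129 = -2529; reduced mod 181: det = 5, inverse 145.
Build f_{181,P'} and f_{181,Q'} via the 8-bit ladder of 181=10110101_2; evaluate at shifted divisors; quotient in F_{34480505247913^2}.
e_{181}(P',Q') = 23054008913984 + 27461099946176*t.
e_{181}(P,Q) = (23054008913984 + 27461099946176*t)^{145} = 23520659938538 + 9781079897699*t.

23520659938538 + 9781079897699*t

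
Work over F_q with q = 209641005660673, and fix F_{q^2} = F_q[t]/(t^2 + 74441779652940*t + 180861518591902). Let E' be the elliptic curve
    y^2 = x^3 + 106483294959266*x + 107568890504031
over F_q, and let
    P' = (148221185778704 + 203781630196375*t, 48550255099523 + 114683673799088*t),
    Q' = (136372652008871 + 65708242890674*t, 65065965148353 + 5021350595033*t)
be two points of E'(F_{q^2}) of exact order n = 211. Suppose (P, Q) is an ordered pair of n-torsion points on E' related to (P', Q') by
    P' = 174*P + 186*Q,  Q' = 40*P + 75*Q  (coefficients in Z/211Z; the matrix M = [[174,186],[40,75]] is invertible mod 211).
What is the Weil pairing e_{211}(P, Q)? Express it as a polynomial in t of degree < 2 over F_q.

Since e_{211}(P,P)=e_{211}(Q,Q)=1 and e_{211}(Q,P)=e_{211}(P,Q)^{-1}, expanding e_{211}(174*P + 186*Q,40*P + 75*Q) leaves e(P,Q)^det(M).
det(M) mod 211 = 124; its inverse in (Z/211)^* is 97 (check: 124*97 mod 211 = 1).
Double-and-add over 11010011: 8-1 doublings, 5-1 additions; each step l_{T,T}/v_{2T} or l_{T,P'}/v at Q'+S for random S.
Miller gives e_{211}(P',Q') = 59832707005301 + 8198811361063*t in F_{209641005660673^2}.
Hence e(P,Q) = 205381719425909 + 186274640681251*t in F_{209641005660673^2}^*.

205381719425909 + 186274640681251*t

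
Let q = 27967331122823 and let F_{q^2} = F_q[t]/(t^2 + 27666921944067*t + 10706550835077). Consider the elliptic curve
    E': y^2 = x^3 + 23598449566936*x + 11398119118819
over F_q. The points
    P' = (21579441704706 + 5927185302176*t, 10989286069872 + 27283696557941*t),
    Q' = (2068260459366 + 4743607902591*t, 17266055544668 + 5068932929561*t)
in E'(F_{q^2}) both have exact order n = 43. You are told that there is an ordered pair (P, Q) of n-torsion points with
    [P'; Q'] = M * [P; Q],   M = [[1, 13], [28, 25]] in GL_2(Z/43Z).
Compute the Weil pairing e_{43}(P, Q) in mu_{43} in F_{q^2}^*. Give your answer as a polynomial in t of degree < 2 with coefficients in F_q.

Under M = [[1,13],[28,25]] in GL_2(Z/43), e_{43}(P',Q') = e_{43}(P,Q)^(1*25-13*28 mod 43).
Inverting 5 mod 43: 26. Thus e_{43}(P,Q) = e(P',Q')^{26}.
Miller loop for e_{43} over F_{27967331122823^2}: bits of 43 = 101011; 5 double steps + 3 add steps, l/v at each.
So e_{43}(P',Q') = 22556328341175 + 26330885599811*t.
Thus e_{43}(P,Q) = 12693130994561 + 1652707636735*t.

12693130994561 + 1652707636735*t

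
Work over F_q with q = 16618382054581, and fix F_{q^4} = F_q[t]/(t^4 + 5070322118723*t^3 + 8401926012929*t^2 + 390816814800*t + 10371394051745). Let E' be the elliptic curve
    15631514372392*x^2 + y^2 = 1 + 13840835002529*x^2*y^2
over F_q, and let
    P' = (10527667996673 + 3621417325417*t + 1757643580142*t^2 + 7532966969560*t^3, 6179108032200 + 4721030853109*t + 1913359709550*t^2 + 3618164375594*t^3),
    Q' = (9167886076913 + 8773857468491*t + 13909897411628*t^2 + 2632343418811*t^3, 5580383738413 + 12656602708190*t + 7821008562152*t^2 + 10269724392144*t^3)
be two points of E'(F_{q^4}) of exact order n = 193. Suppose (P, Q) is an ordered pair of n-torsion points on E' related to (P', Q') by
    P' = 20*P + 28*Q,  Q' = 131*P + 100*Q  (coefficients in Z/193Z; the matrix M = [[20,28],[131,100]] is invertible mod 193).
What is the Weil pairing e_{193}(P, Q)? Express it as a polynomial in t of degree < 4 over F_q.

e_{193} is bilinear + alternating on E[193], so e_{193}(20*P + 28*Q, 131*P + 100*Q) = e_{193}(P,Q)^(20*100-28*131).
det(M) mod 193 = 69; its inverse in (Z/193)^* is 14 (check: 69*14 mod 193 = 1).
Edwards->Montgomery: u=(1+y)/(1-y), v=u/x -> 4783268084531v^2=u^3+7761844515236u^2+u; then x_W=4602265356111u+13221249256444: y^2=x^3+11972391868922.
Build f_{193,P'} and f_{193,Q'} via the 8-bit ladder of 193=11000001_2; evaluate at shifted divisors; quotient in F_{16618382054581^4}.
e_{193}(P',Q') = 3899115946639 + 1062629882673*t + 8666014084745*t^2 + 14346357076724*t^3.
Raise to 14: e(P,Q) = 16365827501213 + 14044908021544*t + 16040355560528*t^2 + 13519177803530*t^3 in mu_{193}.

16365827501213 + 14044908021544*t + 16040355560528*t^2 + 13519177803530*t^3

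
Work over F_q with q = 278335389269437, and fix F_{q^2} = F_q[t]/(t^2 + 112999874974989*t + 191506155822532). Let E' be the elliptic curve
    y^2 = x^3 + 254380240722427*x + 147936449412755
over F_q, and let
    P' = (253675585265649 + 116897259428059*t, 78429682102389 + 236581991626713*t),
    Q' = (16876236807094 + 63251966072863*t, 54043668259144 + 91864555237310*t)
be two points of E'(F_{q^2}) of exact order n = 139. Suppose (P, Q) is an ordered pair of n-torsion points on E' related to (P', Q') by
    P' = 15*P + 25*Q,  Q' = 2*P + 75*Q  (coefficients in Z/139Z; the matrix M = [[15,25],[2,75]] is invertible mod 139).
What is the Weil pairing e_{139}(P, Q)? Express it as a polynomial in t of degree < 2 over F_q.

129680004406220 + 134856250360254*t

Under M = [[15,25],[2,75]] in GL_2(Z/139), e_{139}(P',Q') = e_{139}(P,Q)^(15*75-25*2 mod 139).
Inverting 102 mod 139: 15. Thus e_{139}(P,Q) = e(P',Q')^{15}.
n = 139 = (10001011)_2 (8 bits, wt 4); accumulate f_{139,P'}(Q'+S)/f_{139,P'}(S) along the 7-step ladder.
So e_{139}(P',Q') = 257266861433448 + 146180365168584*t.
e_{139}(P,Q) = (257266861433448 + 146180365168584*t)^{15} = 129680004406220 + 134856250360254*t.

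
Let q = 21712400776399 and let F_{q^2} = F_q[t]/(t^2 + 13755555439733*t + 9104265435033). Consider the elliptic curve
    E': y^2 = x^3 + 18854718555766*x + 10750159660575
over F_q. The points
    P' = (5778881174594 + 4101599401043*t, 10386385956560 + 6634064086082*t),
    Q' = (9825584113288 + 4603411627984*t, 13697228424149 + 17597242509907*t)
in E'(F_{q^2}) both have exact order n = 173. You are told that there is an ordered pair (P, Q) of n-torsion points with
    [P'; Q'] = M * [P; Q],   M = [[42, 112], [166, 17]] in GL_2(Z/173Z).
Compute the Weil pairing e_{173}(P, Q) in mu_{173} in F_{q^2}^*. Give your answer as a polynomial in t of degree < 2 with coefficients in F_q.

Alternating bilinearity on E[173] (values in mu_{173} in F_{21712400776399^2}) gives e(P',Q') = e(P,Q)^det(M).
42*17 - 112*166 = -17878; reduced mod 173: det = 114, inverse 129.
Miller loop for e_{173} over F_{21712400776399^2}: bits of 173 = 10101101; 7 double steps + 4 add steps, l/v at each.
The quotient is 18824472098525 + 10070743722007*t.
(18824472098525 + 10070743722007*t)^{129} mod (21712400776399,f) = 20942353813291 + 9581547832012*t.

20942353813291 + 9581547832012*t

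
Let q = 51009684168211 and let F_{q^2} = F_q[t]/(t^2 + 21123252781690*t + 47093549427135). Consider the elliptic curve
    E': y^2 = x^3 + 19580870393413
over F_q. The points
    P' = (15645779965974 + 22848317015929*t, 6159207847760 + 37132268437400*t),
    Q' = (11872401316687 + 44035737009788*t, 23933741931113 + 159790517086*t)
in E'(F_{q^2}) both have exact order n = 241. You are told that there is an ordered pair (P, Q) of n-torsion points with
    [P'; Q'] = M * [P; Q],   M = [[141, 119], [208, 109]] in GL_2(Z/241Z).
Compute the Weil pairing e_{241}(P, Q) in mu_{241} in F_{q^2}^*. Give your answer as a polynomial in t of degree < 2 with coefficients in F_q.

13474358711080 + 37699631358031*t

Since e_{241}(P,P)=e_{241}(Q,Q)=1 and e_{241}(Q,P)=e_{241}(P,Q)^{-1}, expanding e_{241}(141*P + 119*Q,208*P + 109*Q) leaves e(P,Q)^det(M).
Inverting 16 mod 241: 226. Thus e_{241}(P,Q) = e(P',Q')^{226}.
8-bit Miller (11110001) on E'/F_{51009684168211} with a'=0, b'=19580870393413: accumulate tangent/chord ratios at Q'+S and P'+S'.
f_P(D_Q)/f_Q(D_P) = 13060487293182 + 46026889138607*t.
Thus e_{241}(P,Q) = 13474358711080 + 37699631358031*t.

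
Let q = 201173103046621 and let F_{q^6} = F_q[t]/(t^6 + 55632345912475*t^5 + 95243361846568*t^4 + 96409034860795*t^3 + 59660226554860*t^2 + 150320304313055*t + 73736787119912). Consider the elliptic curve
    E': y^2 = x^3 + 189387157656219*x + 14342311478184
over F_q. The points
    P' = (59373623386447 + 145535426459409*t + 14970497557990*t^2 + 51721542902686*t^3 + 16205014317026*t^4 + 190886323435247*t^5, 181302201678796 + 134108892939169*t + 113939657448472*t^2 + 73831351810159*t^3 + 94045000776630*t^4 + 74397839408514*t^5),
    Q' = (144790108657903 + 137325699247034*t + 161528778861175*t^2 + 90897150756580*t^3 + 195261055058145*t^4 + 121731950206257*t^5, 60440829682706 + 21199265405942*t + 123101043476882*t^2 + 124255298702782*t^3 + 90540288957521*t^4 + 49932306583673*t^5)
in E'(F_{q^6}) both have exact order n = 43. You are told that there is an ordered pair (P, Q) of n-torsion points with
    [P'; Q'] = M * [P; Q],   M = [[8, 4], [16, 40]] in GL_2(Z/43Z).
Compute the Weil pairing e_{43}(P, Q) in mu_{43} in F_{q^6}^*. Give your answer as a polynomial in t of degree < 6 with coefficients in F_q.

165667550509824 + 174209202126395*t + 66165854475823*t^2 + 151241901246308*t^3 + 167365347664185*t^4 + 158915290512221*t^5

Since e_{43}(P,P)=e_{43}(Q,Q)=1 and e_{43}(Q,P)=e_{43}(P,Q)^{-1}, expanding e_{43}(8*P + 4*Q,16*P + 40*Q) leaves e(P,Q)^det(M).
Inverting 41 mod 43: 21. Thus e_{43}(P,Q) = e(P',Q')^{21}.
Build f_{43,P'} and f_{43,Q'} via the 6-bit ladder of 43=101011_2; evaluate at shifted divisors; quotient in F_{201173103046621^6}.
e_{43}(P',Q') = 45276381991728 + 197791006013520*t + 196076584946585*t^2 + 45764966017917*t^3 + 7679958536710*t^4 + 117465303307449*t^5.
e_{43}(P,Q) = (45276381991728 + 197791006013520*t + 196076584946585*t^2 + 45764966017917*t^3 + 7679958536710*t^4 + 117465303307449*t^5)^{21} = 165667550509824 + 174209202126395*t + 66165854475823*t^2 + 151241901246308*t^3 + 167365347664185*t^4 + 158915290512221*t^5.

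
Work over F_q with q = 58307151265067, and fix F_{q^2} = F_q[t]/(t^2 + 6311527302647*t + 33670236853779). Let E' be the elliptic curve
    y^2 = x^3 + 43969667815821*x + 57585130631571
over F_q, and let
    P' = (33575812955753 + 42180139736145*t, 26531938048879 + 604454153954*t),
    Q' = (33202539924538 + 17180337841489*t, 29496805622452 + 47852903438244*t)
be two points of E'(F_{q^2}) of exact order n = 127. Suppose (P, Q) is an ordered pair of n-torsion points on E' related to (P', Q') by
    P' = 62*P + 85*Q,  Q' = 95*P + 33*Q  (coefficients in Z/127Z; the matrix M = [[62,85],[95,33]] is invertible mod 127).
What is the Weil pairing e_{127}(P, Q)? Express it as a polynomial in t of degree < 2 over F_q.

e_{127} is bilinear + alternating on E[127], so e_{127}(62*P + 85*Q, 95*P + 33*Q) = e_{127}(P,Q)^(62*33-85*95).
So e_{127}(P,Q) = e_{127}(P',Q')^{91}, since 67*91 = 1 mod 127.
Double-and-add over 1111111: 7-1 doublings, 7-1 additions; each step l_{T,T}/v_{2T} or l_{T,P'}/v at Q'+S for random S.
So e_{127}(P',Q') = 282200835890 + 32641087755264*t.
Thus e_{127}(P,Q) = 23460283391730 + 18946429626734*t.

23460283391730 + 18946429626734*t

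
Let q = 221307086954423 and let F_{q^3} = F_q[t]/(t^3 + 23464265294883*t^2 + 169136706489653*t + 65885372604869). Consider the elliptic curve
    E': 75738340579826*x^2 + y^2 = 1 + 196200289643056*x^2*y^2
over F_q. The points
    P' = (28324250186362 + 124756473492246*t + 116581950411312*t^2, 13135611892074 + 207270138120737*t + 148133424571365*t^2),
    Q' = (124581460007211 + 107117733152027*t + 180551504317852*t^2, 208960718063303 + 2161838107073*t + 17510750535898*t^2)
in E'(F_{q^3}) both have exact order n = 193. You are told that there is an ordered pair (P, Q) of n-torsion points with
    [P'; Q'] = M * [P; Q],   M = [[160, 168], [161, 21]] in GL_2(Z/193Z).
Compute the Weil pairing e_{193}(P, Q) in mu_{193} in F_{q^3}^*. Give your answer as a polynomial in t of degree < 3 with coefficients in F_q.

e_{193}(aP+bQ,cP+dQ) = e_{193}(P,Q)^(ad-bc); with (a,b,c,d)=(160,168,161,21) this gives the det-193 law.
det M = 160*21 - 168*161 = -23688 = 51 (mod 193); 51^{-1} = 53 (mod 193).
Map (x,y)_Ed via u=(1+y)/(1-y), v=(1+y)/((1-y)x) to Montgomery A=161660038680809,B=24992279308036; then to (a',b')=(202468910058551,180718831196961).
n = 193 = (11000001)_2 (8 bits, wt 3); accumulate f_{193,P'}(Q'+S)/f_{193,P'}(S) along the 7-step ladder.
f_P(D_Q)/f_Q(D_P) = 70419071429926 + 192476434466227*t + 122698657255826*t^2.
e_{193}(P,Q) = (70419071429926 + 192476434466227*t + 122698657255826*t^2)^{53} = 197335249063223 + 154723550111042*t + 217164964412937*t^2.

197335249063223 + 154723550111042*t + 217164964412937*t^2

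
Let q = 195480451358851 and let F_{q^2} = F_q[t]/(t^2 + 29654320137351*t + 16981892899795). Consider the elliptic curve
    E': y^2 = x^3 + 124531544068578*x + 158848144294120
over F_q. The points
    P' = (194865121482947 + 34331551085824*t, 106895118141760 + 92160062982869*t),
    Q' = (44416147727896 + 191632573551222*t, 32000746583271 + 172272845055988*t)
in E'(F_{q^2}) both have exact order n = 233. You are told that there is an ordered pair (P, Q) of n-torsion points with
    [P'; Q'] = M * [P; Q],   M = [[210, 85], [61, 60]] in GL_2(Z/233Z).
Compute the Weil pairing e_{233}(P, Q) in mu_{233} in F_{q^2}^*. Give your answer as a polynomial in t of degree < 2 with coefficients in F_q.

The 233-Weil pairing on E[233] over F_{195480451358851} is alternating-bilinear: e_{233}(P',Q') = e_{233}(P,Q)^det(M).
det(M) mod 233 = 192; its inverse in (Z/233)^* is 125 (check: 192*125 mod 233 = 1).
Miller loop for e_{233} over F_{195480451358851^2}: bits of 233 = 11101001; 7 double steps + 4 add steps, l/v at each.
So e_{233}(P',Q') = 172119286737059 + 41075192424557*t.
Finally e_{233}(P,Q) = 44383606295409 + 177734841064421*t.

44383606295409 + 177734841064421*t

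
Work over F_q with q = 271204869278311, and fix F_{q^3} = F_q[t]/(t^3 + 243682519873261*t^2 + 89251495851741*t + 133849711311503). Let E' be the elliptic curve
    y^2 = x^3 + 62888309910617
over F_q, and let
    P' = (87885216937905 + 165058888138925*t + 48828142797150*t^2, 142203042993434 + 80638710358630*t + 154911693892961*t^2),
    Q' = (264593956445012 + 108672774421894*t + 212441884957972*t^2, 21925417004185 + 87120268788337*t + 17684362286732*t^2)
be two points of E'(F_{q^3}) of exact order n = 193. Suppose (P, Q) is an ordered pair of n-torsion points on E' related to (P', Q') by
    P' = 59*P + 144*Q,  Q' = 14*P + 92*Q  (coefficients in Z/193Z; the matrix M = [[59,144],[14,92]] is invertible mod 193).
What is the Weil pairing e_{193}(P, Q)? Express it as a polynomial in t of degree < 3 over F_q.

e_{193}(aP+bQ,cP+dQ) = e_{193}(P,Q)^(ad-bc); with (a,b,c,d)=(59,144,14,92) this gives the det-193 law.
So e_{193}(P,Q) = e_{193}(P',Q')^{28}, since 131*28 = 1 mod 193.
Double-and-add over 11000001: 8-1 doublings, 3-1 additions; each step l_{T,T}/v_{2T} or l_{T,P'}/v at Q'+S for random S.
So e_{193}(P',Q') = 44094557123009 + 59570814406563*t + 104801234912999*t^2.
Raise to 28: e(P,Q) = 78873941786050 + 251606375052804*t + 5950667796412*t^2 in mu_{193}.

78873941786050 + 251606375052804*t + 5950667796412*t^2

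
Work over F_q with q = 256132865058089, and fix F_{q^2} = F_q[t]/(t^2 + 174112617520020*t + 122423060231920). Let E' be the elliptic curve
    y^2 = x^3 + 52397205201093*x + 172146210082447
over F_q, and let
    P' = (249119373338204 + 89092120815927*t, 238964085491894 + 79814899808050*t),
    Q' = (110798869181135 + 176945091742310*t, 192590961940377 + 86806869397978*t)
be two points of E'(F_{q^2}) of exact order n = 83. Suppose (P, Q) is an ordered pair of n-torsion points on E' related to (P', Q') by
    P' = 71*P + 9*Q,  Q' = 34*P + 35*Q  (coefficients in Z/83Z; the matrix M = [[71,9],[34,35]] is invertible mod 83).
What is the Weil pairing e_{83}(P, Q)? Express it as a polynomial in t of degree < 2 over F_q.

102191527753214 + 81561603265791*t

Since e_{83}(P,P)=e_{83}(Q,Q)=1 and e_{83}(Q,P)=e_{83}(P,Q)^{-1}, expanding e_{83}(71*P + 9*Q,34*P + 35*Q) leaves e(P,Q)^det(M).
71*35 - 9*34 = 2179; reduced mod 83: det = 21, inverse 4.
7-bit Miller (1010011) on E'/F_{256132865058089} with a'=52397205201093, b'=172146210082447: accumulate tangent/chord ratios at Q'+S and P'+S'.
Result: e(P',Q') = 118783694197129 + 148601015377572*t.
Finally e_{83}(P,Q) = 102191527753214 + 81561603265791*t.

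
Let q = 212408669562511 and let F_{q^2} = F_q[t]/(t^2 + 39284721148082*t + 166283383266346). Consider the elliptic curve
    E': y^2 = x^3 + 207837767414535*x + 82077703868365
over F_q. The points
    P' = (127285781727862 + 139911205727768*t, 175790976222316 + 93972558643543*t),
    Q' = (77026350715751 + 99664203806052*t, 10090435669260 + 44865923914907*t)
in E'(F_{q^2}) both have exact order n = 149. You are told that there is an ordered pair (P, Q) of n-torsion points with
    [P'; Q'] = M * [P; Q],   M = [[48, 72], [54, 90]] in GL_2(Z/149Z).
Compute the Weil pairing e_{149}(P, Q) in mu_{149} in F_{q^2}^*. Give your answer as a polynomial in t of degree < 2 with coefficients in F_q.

75467760789564 + 77697555753263*t

Since e_{149}(P,P)=e_{149}(Q,Q)=1 and e_{149}(Q,P)=e_{149}(P,Q)^{-1}, expanding e_{149}(48*P + 72*Q,54*P + 90*Q) leaves e(P,Q)^det(M).
Inverting 134 mod 149: 139. Thus e_{149}(P,Q) = e(P',Q')^{139}.
8-bit Miller (10010101) on E'/F_{212408669562511} with a'=207837767414535, b'=82077703868365: accumulate tangent/chord ratios at Q'+S and P'+S'.
f_P(D_Q)/f_Q(D_P) = 13946308334638 + 114186947351499*t.
Thus e_{149}(P,Q) = 75467760789564 + 77697555753263*t.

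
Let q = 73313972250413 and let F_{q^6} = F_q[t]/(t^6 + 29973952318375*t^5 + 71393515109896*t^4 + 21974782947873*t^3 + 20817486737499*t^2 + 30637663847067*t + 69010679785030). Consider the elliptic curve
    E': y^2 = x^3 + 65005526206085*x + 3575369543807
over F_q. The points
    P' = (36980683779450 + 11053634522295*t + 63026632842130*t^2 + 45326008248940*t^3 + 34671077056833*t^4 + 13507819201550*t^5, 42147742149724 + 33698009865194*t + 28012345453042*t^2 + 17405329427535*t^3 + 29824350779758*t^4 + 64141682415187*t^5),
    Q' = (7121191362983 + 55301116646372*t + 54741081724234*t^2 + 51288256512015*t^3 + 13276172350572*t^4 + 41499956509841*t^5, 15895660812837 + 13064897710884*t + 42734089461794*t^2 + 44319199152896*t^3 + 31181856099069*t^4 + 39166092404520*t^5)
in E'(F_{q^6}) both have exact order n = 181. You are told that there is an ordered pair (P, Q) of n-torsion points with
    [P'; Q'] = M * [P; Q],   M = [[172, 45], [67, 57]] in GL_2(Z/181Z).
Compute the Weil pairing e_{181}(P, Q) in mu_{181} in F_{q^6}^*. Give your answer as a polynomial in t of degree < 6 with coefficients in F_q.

e_{181}(aP+bQ,cP+dQ) = e_{181}(P,Q)^(ad-bc); with (a,b,c,d)=(172,45,67,57) this gives the det-181 law.
Hence e(P,Q) = e(P',Q')^{61} where 61 = 92^{-1} mod 181.
Run Miller on y^2=x^3+65005526206085*x+3575369543807 over F_{73313972250413}: ladder 10110101 (8 bits); e = f_P(D_Q)/f_Q(D_P).
Miller gives e_{181}(P',Q') = 10568991936527 + 26495653524955*t + 44774428244375*t^2 + 40390633804046*t^3 + 52303093345174*t^4 + 31019452257555*t^5 in F_{73313972250413^6}.
Finally e_{181}(P,Q) = 14484350674328 + 44526803870911*t + 33815026797935*t^2 + 43250192667026*t^3 + 64424022333456*t^4 + 30643925535457*t^5.

14484350674328 + 44526803870911*t + 33815026797935*t^2 + 43250192667026*t^3 + 64424022333456*t^4 + 30643925535457*t^5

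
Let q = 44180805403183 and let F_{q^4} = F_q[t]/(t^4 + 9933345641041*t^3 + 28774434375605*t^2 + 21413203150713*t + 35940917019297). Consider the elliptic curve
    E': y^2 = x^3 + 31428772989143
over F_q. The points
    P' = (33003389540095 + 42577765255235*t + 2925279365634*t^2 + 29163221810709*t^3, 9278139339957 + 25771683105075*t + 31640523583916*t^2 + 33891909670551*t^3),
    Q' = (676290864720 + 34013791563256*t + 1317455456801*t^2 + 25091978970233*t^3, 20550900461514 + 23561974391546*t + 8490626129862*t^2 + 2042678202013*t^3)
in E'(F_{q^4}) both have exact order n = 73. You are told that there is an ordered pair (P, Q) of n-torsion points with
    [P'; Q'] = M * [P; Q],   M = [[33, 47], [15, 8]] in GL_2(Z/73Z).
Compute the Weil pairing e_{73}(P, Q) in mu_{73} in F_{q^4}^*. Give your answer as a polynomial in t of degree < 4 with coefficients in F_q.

The 73-Weil pairing on E[73] over F_{44180805403183} is alternating-bilinear: e_{73}(P',Q') = e_{73}(P,Q)^det(M).
det M = 33*8 - 47*15 = -441 = 70 (mod 73); 70^{-1} = 24 (mod 73).
n = 73 = (1001001)_2 (7 bits, wt 3); accumulate f_{73,P'}(Q'+S)/f_{73,P'}(S) along the 6-step ladder.
e_{73}(P',Q') = 7905501780466 + 34321532473500*t + 22850224378145*t^2 + 13787393220389*t^3.
Thus e_{73}(P,Q) = 40405543998293 + 12826895785262*t + 20251316699608*t^2 + 31977830467397*t^3.

40405543998293 + 12826895785262*t + 20251316699608*t^2 + 31977830467397*t^3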